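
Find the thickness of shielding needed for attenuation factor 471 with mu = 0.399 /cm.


x = ln(factor) / mu
x = ln(471) / 0.399
x = 15.426 cm

15.426


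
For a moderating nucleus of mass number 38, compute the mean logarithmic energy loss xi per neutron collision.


xi = 1 + (A-1)^2/(2A) * ln((A-1)/(A+1))
xi = 1 + (38-1)^2/(2*38) * ln((38-1)/(38 +1))
xi = 0.051720

0.051720


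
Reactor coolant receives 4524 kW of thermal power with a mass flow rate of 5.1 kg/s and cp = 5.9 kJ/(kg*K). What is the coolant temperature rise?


dT = Q / (m_dot * cp)
dT = 4524 / (5.1 * 5.9)
dT = 150.35 C

150.35


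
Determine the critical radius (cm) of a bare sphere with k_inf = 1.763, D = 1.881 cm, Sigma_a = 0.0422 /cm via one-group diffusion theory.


L^2 = D / Sigma_a = 1.881 / 0.0422 = 44.57346 cm^2
B_m^2 = (k_inf - 1) / L^2 = (1.763 - 1) / 44.57346 = 0.01711781 /cm^2
For a bare sphere: B_g = pi/R, so R_c = pi / sqrt(B_m^2)
R_c = pi / sqrt(0.01711781) = 24.012 cm

24.012


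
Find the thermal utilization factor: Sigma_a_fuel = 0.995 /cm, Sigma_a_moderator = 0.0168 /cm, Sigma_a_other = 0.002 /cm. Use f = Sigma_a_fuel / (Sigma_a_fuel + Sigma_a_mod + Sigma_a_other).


f = Sigma_a_fuel / (Sigma_a_fuel + Sigma_a_mod + Sigma_a_other)
f = 0.995 / (0.995 + 0.0168 + 0.002)
f = 0.98146

0.98146


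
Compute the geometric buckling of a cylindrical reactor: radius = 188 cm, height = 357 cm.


B^2 = (2.405/R)^2 + (pi/H)^2
B^2 = (2.405/188)^2 + (pi/357)^2
B^2 = 2.4109e-04 /cm^2

2.4109e-04


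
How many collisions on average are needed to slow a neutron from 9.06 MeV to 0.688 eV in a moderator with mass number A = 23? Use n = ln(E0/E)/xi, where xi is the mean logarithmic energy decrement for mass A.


xi = 1 + (A-1)^2/(2A)*ln((A-1)/(A+1)) = 0.08448899 (for A = 23)
n = ln(E0/E) / xi
n = ln(9.06e6 / 0.688) / 0.08448899
n = ln(1.316860e+07) / 0.08448899 = 194.03

194.03


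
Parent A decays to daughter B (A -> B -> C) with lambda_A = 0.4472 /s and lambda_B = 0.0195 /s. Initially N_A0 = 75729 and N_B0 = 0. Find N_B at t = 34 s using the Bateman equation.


N_B(t) = lambda_A * N_A0 / (lambda_B - lambda_A) * [exp(-lambda_A*t) - exp(-lambda_B*t)]
exp(-0.4472*34) = 2.492523e-07; exp(-0.0195*34) = 0.5153031
N_B = 0.4472 * 75729 / (0.0195 - 0.4472) * (2.492523e-07 - 0.5153031)
N_B = 40803

40803


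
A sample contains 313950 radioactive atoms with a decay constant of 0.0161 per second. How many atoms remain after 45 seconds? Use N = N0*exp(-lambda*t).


N = N0 * exp(-lambda * t)
N = 313950 * exp(-0.0161 * 45)
N = 152130

152130


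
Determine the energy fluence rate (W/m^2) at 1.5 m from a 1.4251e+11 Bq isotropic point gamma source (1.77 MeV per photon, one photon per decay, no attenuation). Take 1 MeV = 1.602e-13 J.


psi = A * E * 1.602e-13 / (4*pi*r^2)
psi = 1.4251e+11 * 1.77 * 1.602e-13 / (4*pi*1.5^2)
psi = 0.0014292 W/m^2

0.0014292


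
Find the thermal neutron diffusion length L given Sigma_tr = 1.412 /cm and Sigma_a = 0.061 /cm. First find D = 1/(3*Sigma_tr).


D = 1 / (3 * Sigma_tr) = 1 / (3 * 1.412) = 0.2360718 cm
L = sqrt(D / Sigma_a)
L = sqrt(0.2360718 / 0.061)
L = 1.9672 cm

1.9672


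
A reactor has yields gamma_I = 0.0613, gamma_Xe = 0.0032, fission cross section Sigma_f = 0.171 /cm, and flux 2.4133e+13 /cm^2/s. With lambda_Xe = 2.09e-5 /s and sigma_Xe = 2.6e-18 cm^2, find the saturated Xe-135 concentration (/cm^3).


Xe_eq = (gamma_I + gamma_Xe) * Sigma_f * phi / (lambda_Xe + sigma_Xe * phi)
Numerator = (0.0613 + 0.0032) * 0.171 * 2.4133e+13 = 2.661749e+11
Denominator = 2.09e-5 + 2.6e-18 * 2.4133e+13 = 8.364580e-05
Xe_eq = 2.661749e+11 / 8.364580e-05 = 3.1822e+15 /cm^3

3.1822e+15


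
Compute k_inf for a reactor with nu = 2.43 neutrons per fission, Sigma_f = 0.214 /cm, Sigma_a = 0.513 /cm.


k_inf = nu * Sigma_f / Sigma_a
k_inf = 2.43 * 0.214 / 0.513
k_inf = 1.0137

1.0137


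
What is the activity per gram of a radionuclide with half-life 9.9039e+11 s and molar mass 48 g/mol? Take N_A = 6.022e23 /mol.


lambda = ln(2) / t_half = ln(2) / 9.9039e+11 = 6.998730e-13 /s
SA = lambda * N_A / M
SA = 6.998730e-13 * 6.022e23 / 48
SA = 8.7805e+09 Bq/g

8.7805e+09


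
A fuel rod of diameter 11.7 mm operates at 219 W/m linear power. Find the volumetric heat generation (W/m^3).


r = D / 2 / 1000 = 11.7 / 2 / 1000 = 0.00585 m
q''' = q' / (pi * r^2)
q''' = 219 / (pi * 0.00585^2)
q''' = 2.0370e+06 W/m^3

2.0370e+06


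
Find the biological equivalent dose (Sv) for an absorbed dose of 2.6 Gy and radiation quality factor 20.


H = D * Q
H = 2.6 * 20
H = 52.000 Sv

52.000


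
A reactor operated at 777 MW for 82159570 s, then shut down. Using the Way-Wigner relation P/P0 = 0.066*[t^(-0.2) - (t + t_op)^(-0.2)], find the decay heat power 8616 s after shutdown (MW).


P/P0 = 0.066 * [t^(-0.2) - (t + t_op)^(-0.2)]
P/P0 = 0.066 * [8616^(-0.2) - (8616 + 82159570)^(-0.2)]
P/P0 = 0.066 * [0.1632822 - 0.02612518] = 0.009052363
P = 777 * 0.009052363 = 7.0337 MW

7.0337


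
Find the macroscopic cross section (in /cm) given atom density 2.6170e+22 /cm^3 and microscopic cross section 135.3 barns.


Sigma = N * sigma_barns * 1e-24
Sigma = 2.6170e+22 * 135.3 * 1e-24
Sigma = 3.5408 /cm

3.5408


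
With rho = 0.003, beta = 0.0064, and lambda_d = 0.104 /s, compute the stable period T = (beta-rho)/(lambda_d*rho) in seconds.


T = (beta - rho) / (lambda_d * rho)
T = (0.0064 - 0.003) / (0.104 * 0.003)
T = 10.897 s

10.897


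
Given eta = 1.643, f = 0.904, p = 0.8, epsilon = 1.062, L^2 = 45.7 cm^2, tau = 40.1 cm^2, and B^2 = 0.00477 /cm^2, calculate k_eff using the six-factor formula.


k_inf = eta*f*p*eps = 1.643*0.904*0.8*1.062 = 1.261887
P_TNL = 1/(1 + L^2*B^2) = 1/(1 + 45.7*0.00477) = 0.8210255
P_FNL = exp(-B^2*tau) = exp(-0.00477*40.1) = 0.8259038
k_eff = k_inf * P_TNL * P_FNL = 1.261887 * 0.8210255 * 0.8259038
k_eff = 0.85567

0.85567


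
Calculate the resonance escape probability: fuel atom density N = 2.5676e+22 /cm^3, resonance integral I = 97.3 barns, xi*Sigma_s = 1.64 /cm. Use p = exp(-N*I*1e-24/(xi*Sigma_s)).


p = exp(-N * I * 1e-24 / (xi*Sigma_s))
p = exp(-2.5676e+22 * 97.3 * 1e-24 / 1.64)
p = 0.21798

0.21798


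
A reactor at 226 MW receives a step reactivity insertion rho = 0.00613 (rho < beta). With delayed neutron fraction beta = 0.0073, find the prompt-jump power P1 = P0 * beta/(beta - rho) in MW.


P1/P0 = beta / (beta - rho)
P1/P0 = 0.0073 / (0.0073 - 0.00613) = 6.239316
P1 = 226 * 6.239316 = 1410.1 MW

1410.1


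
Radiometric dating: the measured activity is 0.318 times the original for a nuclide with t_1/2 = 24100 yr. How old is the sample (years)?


lambda = ln(2) / t_half = ln(2) / 24100 = 2.876129e-05 /yr
t = -ln(A/A0) / lambda
t = -ln(0.318) / 2.876129e-05
t = 39835 yr

39835


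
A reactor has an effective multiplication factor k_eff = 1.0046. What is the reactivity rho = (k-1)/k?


rho = (k_eff - 1) / k_eff
rho = (1.0046 - 1) / 1.0046
rho = 0.0045789

0.0045789


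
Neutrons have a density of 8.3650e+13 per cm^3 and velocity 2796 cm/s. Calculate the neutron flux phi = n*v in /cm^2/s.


phi = n * v
phi = 8.3650e+13 * 2796
phi = 2.3389e+17 /cm^2/s

2.3389e+17


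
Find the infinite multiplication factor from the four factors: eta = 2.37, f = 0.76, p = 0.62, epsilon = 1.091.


k_inf = eta * f * p * epsilon
k_inf = 2.37 * 0.76 * 0.62 * 1.091
k_inf = 1.2184

1.2184


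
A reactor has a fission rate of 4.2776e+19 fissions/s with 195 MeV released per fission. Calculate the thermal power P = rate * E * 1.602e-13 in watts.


P = fission_rate * E_MeV * 1.602e-13
P = 4.2776e+19 * 195 * 1.602e-13
P = 1.3363e+09 W

1.3363e+09


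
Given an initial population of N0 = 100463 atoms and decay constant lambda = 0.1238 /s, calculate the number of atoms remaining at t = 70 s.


N = N0 * exp(-lambda * t)
N = 100463 * exp(-0.1238 * 70)
N = 17.315

17.315


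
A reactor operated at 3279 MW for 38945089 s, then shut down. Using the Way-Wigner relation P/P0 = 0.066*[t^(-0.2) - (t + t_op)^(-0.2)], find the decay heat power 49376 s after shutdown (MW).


P/P0 = 0.066 * [t^(-0.2) - (t + t_op)^(-0.2)]
P/P0 = 0.066 * [49376^(-0.2) - (49376 + 38945089)^(-0.2)]
P/P0 = 0.066 * [0.1151587 - 0.03032490] = 0.005599031
P = 3279 * 0.005599031 = 18.359 MW

18.359


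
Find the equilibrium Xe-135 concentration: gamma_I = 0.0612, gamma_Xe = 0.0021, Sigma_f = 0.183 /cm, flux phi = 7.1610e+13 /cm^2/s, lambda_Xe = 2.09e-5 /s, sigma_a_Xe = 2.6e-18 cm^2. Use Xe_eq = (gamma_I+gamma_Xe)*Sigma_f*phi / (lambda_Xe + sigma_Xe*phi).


Xe_eq = (gamma_I + gamma_Xe) * Sigma_f * phi / (lambda_Xe + sigma_Xe * phi)
Numerator = (0.0612 + 0.0021) * 0.183 * 7.1610e+13 = 8.295231e+11
Denominator = 2.09e-5 + 2.6e-18 * 7.1610e+13 = 2.070860e-04
Xe_eq = 8.295231e+11 / 2.070860e-04 = 4.0057e+15 /cm^3

4.0057e+15


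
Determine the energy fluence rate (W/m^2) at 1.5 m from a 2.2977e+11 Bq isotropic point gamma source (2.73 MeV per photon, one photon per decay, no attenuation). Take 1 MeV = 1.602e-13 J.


psi = A * E * 1.602e-13 / (4*pi*r^2)
psi = 2.2977e+11 * 2.73 * 1.602e-13 / (4*pi*1.5^2)
psi = 0.0035541 W/m^2

0.0035541


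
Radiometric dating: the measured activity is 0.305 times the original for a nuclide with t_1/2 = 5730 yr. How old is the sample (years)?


lambda = ln(2) / t_half = ln(2) / 5730 = 1.209681e-04 /yr
t = -ln(A/A0) / lambda
t = -ln(0.305) / 1.209681e-04
t = 9816.2 yr

9816.2


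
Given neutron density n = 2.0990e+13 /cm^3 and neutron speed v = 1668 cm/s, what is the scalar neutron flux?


phi = n * v
phi = 2.0990e+13 * 1668
phi = 3.5011e+16 /cm^2/s

3.5011e+16


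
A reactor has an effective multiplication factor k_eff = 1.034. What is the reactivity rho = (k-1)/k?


rho = (k_eff - 1) / k_eff
rho = (1.034 - 1) / 1.034
rho = 0.032882

0.032882


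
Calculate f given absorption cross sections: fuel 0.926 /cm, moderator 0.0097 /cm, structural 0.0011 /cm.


f = Sigma_a_fuel / (Sigma_a_fuel + Sigma_a_mod + Sigma_a_other)
f = 0.926 / (0.926 + 0.0097 + 0.0011)
f = 0.98847

0.98847


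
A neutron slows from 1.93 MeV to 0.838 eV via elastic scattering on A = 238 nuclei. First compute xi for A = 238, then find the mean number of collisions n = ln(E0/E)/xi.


xi = 1 + (A-1)^2/(2A)*ln((A-1)/(A+1)) = 0.008379872 (for A = 238)
n = ln(E0/E) / xi
n = ln(1.93e6 / 0.838) / 0.008379872
n = ln(2.303103e+06) / 0.008379872 = 1748.2

1748.2


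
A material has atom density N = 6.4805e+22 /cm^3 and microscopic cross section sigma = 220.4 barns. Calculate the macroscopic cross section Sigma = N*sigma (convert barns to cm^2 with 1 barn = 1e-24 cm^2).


Sigma = N * sigma_barns * 1e-24
Sigma = 6.4805e+22 * 220.4 * 1e-24
Sigma = 14.283 /cm

14.283


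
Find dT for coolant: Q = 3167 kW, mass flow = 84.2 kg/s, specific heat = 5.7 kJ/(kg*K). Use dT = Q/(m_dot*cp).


dT = Q / (m_dot * cp)
dT = 3167 / (84.2 * 5.7)
dT = 6.5987 C

6.5987


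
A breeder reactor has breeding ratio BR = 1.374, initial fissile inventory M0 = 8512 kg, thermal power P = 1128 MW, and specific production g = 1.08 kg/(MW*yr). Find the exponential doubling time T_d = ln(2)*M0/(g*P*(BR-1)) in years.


Breeding gain G = BR - 1 = 1.374 - 1 = 0.374
Fissile production rate = g * P * G = 1.08 * 1128 * 0.374 = 455.62176 kg/yr
T_d = ln(2) * M0 / (g * P * G)
T_d = ln(2) * 8512 / 455.62176 = 12.949 yr

12.949


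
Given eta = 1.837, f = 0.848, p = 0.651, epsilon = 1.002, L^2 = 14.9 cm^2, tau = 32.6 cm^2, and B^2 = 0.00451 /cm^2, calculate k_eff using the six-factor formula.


k_inf = eta*f*p*eps = 1.837*0.848*0.651*1.002 = 1.016140
P_TNL = 1/(1 + L^2*B^2) = 1/(1 + 14.9*0.00451) = 0.9370324
P_FNL = exp(-B^2*tau) = exp(-0.00451*32.6) = 0.8632715
k_eff = k_inf * P_TNL * P_FNL = 1.016140 * 0.9370324 * 0.8632715
k_eff = 0.82197

0.82197


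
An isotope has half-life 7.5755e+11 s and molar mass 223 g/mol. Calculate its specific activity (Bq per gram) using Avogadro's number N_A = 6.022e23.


lambda = ln(2) / t_half = ln(2) / 7.5755e+11 = 9.149854e-13 /s
SA = lambda * N_A / M
SA = 9.149854e-13 * 6.022e23 / 223
SA = 2.4709e+09 Bq/g

2.4709e+09


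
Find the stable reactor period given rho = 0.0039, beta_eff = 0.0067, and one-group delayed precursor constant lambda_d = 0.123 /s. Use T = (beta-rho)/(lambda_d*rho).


T = (beta - rho) / (lambda_d * rho)
T = (0.0067 - 0.0039) / (0.123 * 0.0039)
T = 5.8370 s

5.8370


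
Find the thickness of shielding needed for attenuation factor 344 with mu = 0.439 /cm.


x = ln(factor) / mu
x = ln(344) / 0.439
x = 13.304 cm

13.304


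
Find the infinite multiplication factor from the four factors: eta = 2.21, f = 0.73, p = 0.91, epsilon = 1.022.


k_inf = eta * f * p * epsilon
k_inf = 2.21 * 0.73 * 0.91 * 1.022
k_inf = 1.5004

1.5004


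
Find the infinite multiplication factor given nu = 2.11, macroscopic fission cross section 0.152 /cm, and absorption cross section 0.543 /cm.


k_inf = nu * Sigma_f / Sigma_a
k_inf = 2.11 * 0.152 / 0.543
k_inf = 0.59064

0.59064


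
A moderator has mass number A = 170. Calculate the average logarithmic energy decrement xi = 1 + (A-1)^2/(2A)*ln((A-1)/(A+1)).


xi = 1 + (A-1)^2/(2A) * ln((A-1)/(A+1))
xi = 1 + (170-1)^2/(2*170) * ln((170-1)/(170 +1))
xi = 0.011719

0.011719


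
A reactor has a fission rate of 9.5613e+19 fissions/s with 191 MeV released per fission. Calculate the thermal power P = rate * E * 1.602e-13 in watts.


P = fission_rate * E_MeV * 1.602e-13
P = 9.5613e+19 * 191 * 1.602e-13
P = 2.9256e+09 W

2.9256e+09


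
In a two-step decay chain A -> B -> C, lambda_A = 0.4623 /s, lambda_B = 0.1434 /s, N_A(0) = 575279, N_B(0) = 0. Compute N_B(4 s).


N_B(t) = lambda_A * N_A0 / (lambda_B - lambda_A) * [exp(-lambda_A*t) - exp(-lambda_B*t)]
exp(-0.4623*4) = 0.1573630; exp(-0.1434*4) = 0.5634932
N_B = 0.4623 * 575279 / (0.1434 - 0.4623) * (0.1573630 - 0.5634932)
N_B = 338698

338698


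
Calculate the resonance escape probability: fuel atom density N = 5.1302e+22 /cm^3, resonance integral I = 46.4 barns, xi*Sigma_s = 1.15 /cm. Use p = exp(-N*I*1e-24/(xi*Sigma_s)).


p = exp(-N * I * 1e-24 / (xi*Sigma_s))
p = exp(-5.1302e+22 * 46.4 * 1e-24 / 1.15)
p = 0.12620

0.12620


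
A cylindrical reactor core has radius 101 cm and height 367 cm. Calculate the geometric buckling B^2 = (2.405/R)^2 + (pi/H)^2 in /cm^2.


B^2 = (2.405/R)^2 + (pi/H)^2
B^2 = (2.405/101)^2 + (pi/367)^2
B^2 = 6.4028e-04 /cm^2

6.4028e-04


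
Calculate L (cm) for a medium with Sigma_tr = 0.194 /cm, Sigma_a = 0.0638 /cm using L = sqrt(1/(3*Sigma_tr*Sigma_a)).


D = 1 / (3 * Sigma_tr) = 1 / (3 * 0.194) = 1.718213 cm
L = sqrt(D / Sigma_a)
L = sqrt(1.718213 / 0.0638)
L = 5.1895 cm

5.1895


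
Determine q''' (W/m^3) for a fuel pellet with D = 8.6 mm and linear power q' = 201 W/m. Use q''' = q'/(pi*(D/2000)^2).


r = D / 2 / 1000 = 8.6 / 2 / 1000 = 0.0043 m
q''' = q' / (pi * r^2)
q''' = 201 / (pi * 0.0043^2)
q''' = 3.4603e+06 W/m^3

3.4603e+06


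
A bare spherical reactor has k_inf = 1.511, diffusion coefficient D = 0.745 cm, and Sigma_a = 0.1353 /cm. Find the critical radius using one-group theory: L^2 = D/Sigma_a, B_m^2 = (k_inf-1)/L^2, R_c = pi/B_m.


L^2 = D / Sigma_a = 0.745 / 0.1353 = 5.506282 cm^2
B_m^2 = (k_inf - 1) / L^2 = (1.511 - 1) / 5.506282 = 0.09280309 /cm^2
For a bare sphere: B_g = pi/R, so R_c = pi / sqrt(B_m^2)
R_c = pi / sqrt(0.09280309) = 10.313 cm

10.313


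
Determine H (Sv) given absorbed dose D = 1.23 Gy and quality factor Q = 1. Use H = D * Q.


H = D * Q
H = 1.23 * 1
H = 1.2300 Sv

1.2300


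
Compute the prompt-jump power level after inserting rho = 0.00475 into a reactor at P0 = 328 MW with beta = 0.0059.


P1/P0 = beta / (beta - rho)
P1/P0 = 0.0059 / (0.0059 - 0.00475) = 5.130435
P1 = 328 * 5.130435 = 1682.8 MW

1682.8


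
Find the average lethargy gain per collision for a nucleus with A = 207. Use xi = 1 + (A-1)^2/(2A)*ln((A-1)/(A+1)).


xi = 1 + (A-1)^2/(2A) * ln((A-1)/(A+1))
xi = 1 + (207-1)^2/(2*207) * ln((207-1)/(207 +1))
xi = 0.0096308

0.0096308


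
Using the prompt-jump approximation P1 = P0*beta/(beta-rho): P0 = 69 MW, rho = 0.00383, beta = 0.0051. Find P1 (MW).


P1/P0 = beta / (beta - rho)
P1/P0 = 0.0051 / (0.0051 - 0.00383) = 4.015748
P1 = 69 * 4.015748 = 277.09 MW

277.09


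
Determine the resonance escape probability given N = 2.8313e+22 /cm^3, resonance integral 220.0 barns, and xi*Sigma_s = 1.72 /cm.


p = exp(-N * I * 1e-24 / (xi*Sigma_s))
p = exp(-2.8313e+22 * 220.0 * 1e-24 / 1.72)
p = 0.026744

0.026744


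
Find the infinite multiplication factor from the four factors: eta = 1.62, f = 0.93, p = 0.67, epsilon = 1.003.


k_inf = eta * f * p * epsilon
k_inf = 1.62 * 0.93 * 0.67 * 1.003
k_inf = 1.0125

1.0125


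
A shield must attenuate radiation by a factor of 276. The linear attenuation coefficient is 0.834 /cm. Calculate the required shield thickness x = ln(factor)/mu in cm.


x = ln(factor) / mu
x = ln(276) / 0.834
x = 6.7391 cm

6.7391


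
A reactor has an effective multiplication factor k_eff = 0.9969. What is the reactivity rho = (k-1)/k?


rho = (k_eff - 1) / k_eff
rho = (0.9969 - 1) / 0.9969
rho = -0.0031096

-0.0031096


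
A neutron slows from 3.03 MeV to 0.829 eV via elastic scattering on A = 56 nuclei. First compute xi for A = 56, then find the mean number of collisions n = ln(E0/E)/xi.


xi = 1 + (A-1)^2/(2A)*ln((A-1)/(A+1)) = 0.03529286 (for A = 56)
n = ln(E0/E) / xi
n = ln(3.03e6 / 0.829) / 0.03529286
n = ln(3.655006e+06) / 0.03529286 = 428.18

428.18


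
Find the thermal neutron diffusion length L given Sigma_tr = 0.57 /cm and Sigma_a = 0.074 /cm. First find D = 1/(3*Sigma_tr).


D = 1 / (3 * Sigma_tr) = 1 / (3 * 0.57) = 0.5847953 cm
L = sqrt(D / Sigma_a)
L = sqrt(0.5847953 / 0.074)
L = 2.8112 cm

2.8112


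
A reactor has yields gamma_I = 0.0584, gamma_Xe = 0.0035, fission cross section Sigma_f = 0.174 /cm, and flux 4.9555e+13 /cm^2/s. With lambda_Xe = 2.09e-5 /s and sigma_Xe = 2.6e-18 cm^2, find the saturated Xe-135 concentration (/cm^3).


Xe_eq = (gamma_I + gamma_Xe) * Sigma_f * phi / (lambda_Xe + sigma_Xe * phi)
Numerator = (0.0584 + 0.0035) * 0.174 * 4.9555e+13 = 5.337371e+11
Denominator = 2.09e-5 + 2.6e-18 * 4.9555e+13 = 1.497430e-04
Xe_eq = 5.337371e+11 / 1.497430e-04 = 3.5644e+15 /cm^3

3.5644e+15


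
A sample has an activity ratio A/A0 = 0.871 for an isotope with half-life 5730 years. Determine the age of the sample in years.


lambda = ln(2) / t_half = ln(2) / 5730 = 1.209681e-04 /yr
t = -ln(A/A0) / lambda
t = -ln(0.871) / 1.209681e-04
t = 1141.7 yr

1141.7


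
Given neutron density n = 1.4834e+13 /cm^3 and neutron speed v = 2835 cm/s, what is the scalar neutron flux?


phi = n * v
phi = 1.4834e+13 * 2835
phi = 4.2054e+16 /cm^2/s

4.2054e+16


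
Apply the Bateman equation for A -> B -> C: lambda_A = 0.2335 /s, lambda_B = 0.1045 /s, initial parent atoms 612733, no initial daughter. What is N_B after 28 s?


N_B(t) = lambda_A * N_A0 / (lambda_B - lambda_A) * [exp(-lambda_A*t) - exp(-lambda_B*t)]
exp(-0.2335*28) = 0.001447380; exp(-0.1045*28) = 0.05361105
N_B = 0.2335 * 612733 / (0.1045 - 0.2335) * (0.001447380 - 0.05361105)
N_B = 57854

57854


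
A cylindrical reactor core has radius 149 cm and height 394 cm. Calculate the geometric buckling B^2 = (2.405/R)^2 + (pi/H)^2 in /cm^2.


B^2 = (2.405/R)^2 + (pi/H)^2
B^2 = (2.405/149)^2 + (pi/394)^2
B^2 = 3.2411e-04 /cm^2

3.2411e-04


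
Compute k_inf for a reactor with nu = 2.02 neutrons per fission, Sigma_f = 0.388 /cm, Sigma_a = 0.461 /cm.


k_inf = nu * Sigma_f / Sigma_a
k_inf = 2.02 * 0.388 / 0.461
k_inf = 1.7001

1.7001


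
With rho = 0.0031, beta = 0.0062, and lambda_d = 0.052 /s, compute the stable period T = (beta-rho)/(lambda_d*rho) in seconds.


T = (beta - rho) / (lambda_d * rho)
T = (0.0062 - 0.0031) / (0.052 * 0.0031)
T = 19.231 s

19.231


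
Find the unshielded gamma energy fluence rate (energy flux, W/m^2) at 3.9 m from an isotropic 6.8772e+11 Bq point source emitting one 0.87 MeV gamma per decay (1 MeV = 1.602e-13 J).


psi = A * E * 1.602e-13 / (4*pi*r^2)
psi = 6.8772e+11 * 0.87 * 1.602e-13 / (4*pi*3.9^2)
psi = 5.0148e-04 W/m^2

5.0148e-04


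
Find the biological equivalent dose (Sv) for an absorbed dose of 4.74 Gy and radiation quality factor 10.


H = D * Q
H = 4.74 * 10
H = 47.400 Sv

47.400


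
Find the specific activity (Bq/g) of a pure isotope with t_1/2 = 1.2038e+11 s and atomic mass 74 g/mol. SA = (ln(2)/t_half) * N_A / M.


lambda = ln(2) / t_half = ln(2) / 1.2038e+11 = 5.757993e-12 /s
SA = lambda * N_A / M
SA = 5.757993e-12 * 6.022e23 / 74
SA = 4.6858e+10 Bq/g

4.6858e+10


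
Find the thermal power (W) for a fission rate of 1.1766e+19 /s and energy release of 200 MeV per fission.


P = fission_rate * E_MeV * 1.602e-13
P = 1.1766e+19 * 200 * 1.602e-13
P = 3.7698e+08 W

3.7698e+08


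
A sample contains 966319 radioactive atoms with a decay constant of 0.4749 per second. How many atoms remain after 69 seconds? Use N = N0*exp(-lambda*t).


N = N0 * exp(-lambda * t)
N = 966319 * exp(-0.4749 * 69)
N = 5.6770e-09

5.6770e-09


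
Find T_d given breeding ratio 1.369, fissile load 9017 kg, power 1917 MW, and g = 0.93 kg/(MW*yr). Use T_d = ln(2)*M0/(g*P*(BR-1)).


Breeding gain G = BR - 1 = 1.369 - 1 = 0.369
Fissile production rate = g * P * G = 0.93 * 1917 * 0.369 = 657.85689 kg/yr
T_d = ln(2) * M0 / (g * P * G)
T_d = ln(2) * 9017 / 657.85689 = 9.5007 yr

9.5007


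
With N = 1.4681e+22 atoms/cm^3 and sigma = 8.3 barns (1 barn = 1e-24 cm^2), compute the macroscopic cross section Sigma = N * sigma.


Sigma = N * sigma_barns * 1e-24
Sigma = 1.4681e+22 * 8.3 * 1e-24
Sigma = 0.12185 /cm

0.12185


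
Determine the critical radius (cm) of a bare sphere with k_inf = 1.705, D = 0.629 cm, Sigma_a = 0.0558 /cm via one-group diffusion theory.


L^2 = D / Sigma_a = 0.629 / 0.0558 = 11.27240 cm^2
B_m^2 = (k_inf - 1) / L^2 = (1.705 - 1) / 11.27240 = 0.06254214 /cm^2
For a bare sphere: B_g = pi/R, so R_c = pi / sqrt(B_m^2)
R_c = pi / sqrt(0.06254214) = 12.562 cm

12.562


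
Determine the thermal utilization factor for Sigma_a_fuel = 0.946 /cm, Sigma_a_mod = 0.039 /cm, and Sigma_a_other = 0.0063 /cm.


f = Sigma_a_fuel / (Sigma_a_fuel + Sigma_a_mod + Sigma_a_other)
f = 0.946 / (0.946 + 0.039 + 0.0063)
f = 0.95430

0.95430


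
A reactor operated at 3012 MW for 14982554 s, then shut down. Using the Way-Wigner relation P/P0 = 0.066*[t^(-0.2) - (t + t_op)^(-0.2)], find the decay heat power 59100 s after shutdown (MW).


P/P0 = 0.066 * [t^(-0.2) - (t + t_op)^(-0.2)]
P/P0 = 0.066 * [59100^(-0.2) - (59100 + 14982554)^(-0.2)]
P/P0 = 0.066 * [0.1110919 - 0.03668942] = 0.004910564
P = 3012 * 0.004910564 = 14.791 MW

14.791


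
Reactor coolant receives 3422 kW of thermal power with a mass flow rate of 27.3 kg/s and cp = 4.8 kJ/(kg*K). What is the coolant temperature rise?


dT = Q / (m_dot * cp)
dT = 3422 / (27.3 * 4.8)
dT = 26.114 C

26.114


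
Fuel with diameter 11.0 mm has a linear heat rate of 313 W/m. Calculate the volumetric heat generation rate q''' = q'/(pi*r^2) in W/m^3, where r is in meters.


r = D / 2 / 1000 = 11.0 / 2 / 1000 = 0.0055 m
q''' = q' / (pi * r^2)
q''' = 313 / (pi * 0.0055^2)
q''' = 3.2936e+06 W/m^3

3.2936e+06


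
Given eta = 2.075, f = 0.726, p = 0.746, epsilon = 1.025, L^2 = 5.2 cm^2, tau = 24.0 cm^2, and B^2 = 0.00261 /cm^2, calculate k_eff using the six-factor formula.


k_inf = eta*f*p*eps = 2.075*0.726*0.746*1.025 = 1.151907
P_TNL = 1/(1 + L^2*B^2) = 1/(1 + 5.2*0.00261) = 0.9866097
P_FNL = exp(-B^2*tau) = exp(-0.00261*24.0) = 0.9392816
k_eff = k_inf * P_TNL * P_FNL = 1.151907 * 0.9866097 * 0.9392816
k_eff = 1.0675

1.0675


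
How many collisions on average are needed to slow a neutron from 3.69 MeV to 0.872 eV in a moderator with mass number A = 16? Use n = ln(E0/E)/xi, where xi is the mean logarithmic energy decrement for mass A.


xi = 1 + (A-1)^2/(2A)*ln((A-1)/(A+1)) = 0.1199467 (for A = 16)
n = ln(E0/E) / xi
n = ln(3.69e6 / 0.872) / 0.1199467
n = ln(4.231651e+06) / 0.1199467 = 127.21

127.21


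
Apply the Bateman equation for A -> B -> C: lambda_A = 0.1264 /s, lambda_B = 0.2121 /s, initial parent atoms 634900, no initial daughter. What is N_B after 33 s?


N_B(t) = lambda_A * N_A0 / (lambda_B - lambda_A) * [exp(-lambda_A*t) - exp(-lambda_B*t)]
exp(-0.1264*33) = 0.01543373; exp(-0.2121*33) = 9.125205e-04
N_B = 0.1264 * 634900 / (0.2121 - 0.1264) * (0.01543373 - 9.125205e-04)
N_B = 13598

13598


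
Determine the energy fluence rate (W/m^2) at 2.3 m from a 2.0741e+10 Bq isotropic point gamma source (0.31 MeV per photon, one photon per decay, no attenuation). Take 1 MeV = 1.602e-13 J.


psi = A * E * 1.602e-13 / (4*pi*r^2)
psi = 2.0741e+10 * 0.31 * 1.602e-13 / (4*pi*2.3^2)
psi = 1.5495e-05 W/m^2

1.5495e-05


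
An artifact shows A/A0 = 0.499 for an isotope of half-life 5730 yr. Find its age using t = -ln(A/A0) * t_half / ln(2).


lambda = ln(2) / t_half = ln(2) / 5730 = 1.209681e-04 /yr
t = -ln(A/A0) / lambda
t = -ln(0.499) / 1.209681e-04
t = 5746.5 yr

5746.5


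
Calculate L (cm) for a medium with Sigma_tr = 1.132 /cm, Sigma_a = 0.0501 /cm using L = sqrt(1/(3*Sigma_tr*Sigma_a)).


D = 1 / (3 * Sigma_tr) = 1 / (3 * 1.132) = 0.2944641 cm
L = sqrt(D / Sigma_a)
L = sqrt(0.2944641 / 0.0501)
L = 2.4244 cm

2.4244


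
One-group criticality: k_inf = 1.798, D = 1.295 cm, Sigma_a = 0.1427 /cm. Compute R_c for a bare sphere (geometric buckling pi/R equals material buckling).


L^2 = D / Sigma_a = 1.295 / 0.1427 = 9.074982 cm^2
B_m^2 = (k_inf - 1) / L^2 = (1.798 - 1) / 9.074982 = 0.08793406 /cm^2
For a bare sphere: B_g = pi/R, so R_c = pi / sqrt(B_m^2)
R_c = pi / sqrt(0.08793406) = 10.594 cm

10.594


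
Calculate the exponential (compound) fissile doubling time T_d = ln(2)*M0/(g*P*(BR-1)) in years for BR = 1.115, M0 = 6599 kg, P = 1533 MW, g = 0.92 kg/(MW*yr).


Breeding gain G = BR - 1 = 1.115 - 1 = 0.115
Fissile production rate = g * P * G = 0.92 * 1533 * 0.115 = 162.1914 kg/yr
T_d = ln(2) * M0 / (g * P * G)
T_d = ln(2) * 6599 / 162.1914 = 28.202 yr

28.202


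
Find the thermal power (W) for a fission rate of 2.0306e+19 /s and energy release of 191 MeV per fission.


P = fission_rate * E_MeV * 1.602e-13
P = 2.0306e+19 * 191 * 1.602e-13
P = 6.2133e+08 W

6.2133e+08


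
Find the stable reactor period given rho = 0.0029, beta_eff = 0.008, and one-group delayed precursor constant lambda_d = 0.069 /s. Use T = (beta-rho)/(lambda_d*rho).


T = (beta - rho) / (lambda_d * rho)
T = (0.008 - 0.0029) / (0.069 * 0.0029)
T = 25.487 s

25.487


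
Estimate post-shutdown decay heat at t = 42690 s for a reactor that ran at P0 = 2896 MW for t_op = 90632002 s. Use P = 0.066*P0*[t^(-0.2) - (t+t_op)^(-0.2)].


P/P0 = 0.066 * [t^(-0.2) - (t + t_op)^(-0.2)]
P/P0 = 0.066 * [42690^(-0.2) - (42690 + 90632002)^(-0.2)]
P/P0 = 0.066 * [0.1185591 - 0.02561550] = 0.006134278
P = 2896 * 0.006134278 = 17.765 MW

17.765


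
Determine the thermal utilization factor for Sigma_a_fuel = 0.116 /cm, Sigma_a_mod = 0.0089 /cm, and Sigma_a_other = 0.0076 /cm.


f = Sigma_a_fuel / (Sigma_a_fuel + Sigma_a_mod + Sigma_a_other)
f = 0.116 / (0.116 + 0.0089 + 0.0076)
f = 0.87547

0.87547


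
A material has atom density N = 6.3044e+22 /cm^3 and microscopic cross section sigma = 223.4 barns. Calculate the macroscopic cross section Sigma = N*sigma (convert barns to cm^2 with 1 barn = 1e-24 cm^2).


Sigma = N * sigma_barns * 1e-24
Sigma = 6.3044e+22 * 223.4 * 1e-24
Sigma = 14.084 /cm

14.084


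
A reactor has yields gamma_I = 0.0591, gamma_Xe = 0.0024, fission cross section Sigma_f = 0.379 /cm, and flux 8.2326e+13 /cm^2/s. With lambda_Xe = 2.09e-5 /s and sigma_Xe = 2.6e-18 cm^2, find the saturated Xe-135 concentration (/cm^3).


Xe_eq = (gamma_I + gamma_Xe) * Sigma_f * phi / (lambda_Xe + sigma_Xe * phi)
Numerator = (0.0591 + 0.0024) * 0.379 * 8.2326e+13 = 1.918896e+12
Denominator = 2.09e-5 + 2.6e-18 * 8.2326e+13 = 2.349476e-04
Xe_eq = 1.918896e+12 / 2.349476e-04 = 8.1673e+15 /cm^3

8.1673e+15


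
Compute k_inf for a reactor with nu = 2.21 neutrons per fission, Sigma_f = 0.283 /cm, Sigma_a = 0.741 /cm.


k_inf = nu * Sigma_f / Sigma_a
k_inf = 2.21 * 0.283 / 0.741
k_inf = 0.84404

0.84404


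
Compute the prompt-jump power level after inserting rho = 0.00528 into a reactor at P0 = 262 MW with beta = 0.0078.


P1/P0 = beta / (beta - rho)
P1/P0 = 0.0078 / (0.0078 - 0.00528) = 3.095238
P1 = 262 * 3.095238 = 810.95 MW

810.95


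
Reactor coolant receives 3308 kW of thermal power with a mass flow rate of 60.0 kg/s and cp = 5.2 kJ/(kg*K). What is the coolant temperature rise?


dT = Q / (m_dot * cp)
dT = 3308 / (60.0 * 5.2)
dT = 10.603 C

10.603


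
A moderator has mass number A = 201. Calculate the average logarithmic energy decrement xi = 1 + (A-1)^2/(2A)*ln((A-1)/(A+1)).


xi = 1 + (A-1)^2/(2A) * ln((A-1)/(A+1))
xi = 1 + (201-1)^2/(2*201) * ln((201-1)/(201 +1))
xi = 0.0099173

0.0099173


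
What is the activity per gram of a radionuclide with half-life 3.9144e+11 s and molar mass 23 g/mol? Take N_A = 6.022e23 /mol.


lambda = ln(2) / t_half = ln(2) / 3.9144e+11 = 1.770762e-12 /s
SA = lambda * N_A / M
SA = 1.770762e-12 * 6.022e23 / 23
SA = 4.6363e+10 Bq/g

4.6363e+10


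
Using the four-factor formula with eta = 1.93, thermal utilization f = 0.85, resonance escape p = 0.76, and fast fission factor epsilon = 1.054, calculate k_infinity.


k_inf = eta * f * p * epsilon
k_inf = 1.93 * 0.85 * 0.76 * 1.054
k_inf = 1.3141

1.3141


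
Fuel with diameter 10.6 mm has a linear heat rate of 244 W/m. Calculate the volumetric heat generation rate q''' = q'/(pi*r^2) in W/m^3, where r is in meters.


r = D / 2 / 1000 = 10.6 / 2 / 1000 = 0.0053 m
q''' = q' / (pi * r^2)
q''' = 244 / (pi * 0.0053^2)
q''' = 2.7650e+06 W/m^3

2.7650e+06


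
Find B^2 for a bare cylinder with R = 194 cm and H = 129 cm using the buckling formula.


B^2 = (2.405/R)^2 + (pi/H)^2
B^2 = (2.405/194)^2 + (pi/129)^2
B^2 = 7.4677e-04 /cm^2

7.4677e-04


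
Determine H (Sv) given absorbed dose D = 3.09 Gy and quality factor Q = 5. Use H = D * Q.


H = D * Q
H = 3.09 * 5
H = 15.450 Sv

15.450


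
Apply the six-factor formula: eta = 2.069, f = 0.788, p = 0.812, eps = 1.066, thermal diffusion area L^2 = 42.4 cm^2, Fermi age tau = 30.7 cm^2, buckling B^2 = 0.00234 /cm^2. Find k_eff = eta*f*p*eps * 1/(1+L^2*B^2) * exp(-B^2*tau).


k_inf = eta*f*p*eps = 2.069*0.788*0.812*1.066 = 1.411237
P_TNL = 1/(1 + L^2*B^2) = 1/(1 + 42.4*0.00234) = 0.9097393
P_FNL = exp(-B^2*tau) = exp(-0.00234*30.7) = 0.9306817
k_eff = k_inf * P_TNL * P_FNL = 1.411237 * 0.9097393 * 0.9306817
k_eff = 1.1949

1.1949


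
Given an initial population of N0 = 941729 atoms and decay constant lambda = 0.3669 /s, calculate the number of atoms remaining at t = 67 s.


N = N0 * exp(-lambda * t)
N = 941729 * exp(-0.3669 * 67)
N = 1.9860e-05

1.9860e-05


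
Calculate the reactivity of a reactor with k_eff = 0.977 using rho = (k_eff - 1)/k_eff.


rho = (k_eff - 1) / k_eff
rho = (0.977 - 1) / 0.977
rho = -0.023541

-0.023541


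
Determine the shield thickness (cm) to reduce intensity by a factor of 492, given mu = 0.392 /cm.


x = ln(factor) / mu
x = ln(492) / 0.392
x = 15.812 cm

15.812


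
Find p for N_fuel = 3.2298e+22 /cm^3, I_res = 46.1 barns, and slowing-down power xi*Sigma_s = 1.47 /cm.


p = exp(-N * I * 1e-24 / (xi*Sigma_s))
p = exp(-3.2298e+22 * 46.1 * 1e-24 / 1.47)
p = 0.36317

0.36317


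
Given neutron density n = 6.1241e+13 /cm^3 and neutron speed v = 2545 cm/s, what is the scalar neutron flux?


phi = n * v
phi = 6.1241e+13 * 2545
phi = 1.5586e+17 /cm^2/s

1.5586e+17


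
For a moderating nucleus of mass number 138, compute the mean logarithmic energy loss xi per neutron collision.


xi = 1 + (A-1)^2/(2A) * ln((A-1)/(A+1))
xi = 1 + (138-1)^2/(2*138) * ln((138-1)/(138 +1))
xi = 0.014423

0.014423


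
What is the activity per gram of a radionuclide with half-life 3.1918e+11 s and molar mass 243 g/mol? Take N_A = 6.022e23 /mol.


lambda = ln(2) / t_half = ln(2) / 3.1918e+11 = 2.171650e-12 /s
SA = lambda * N_A / M
SA = 2.171650e-12 * 6.022e23 / 243
SA = 5.3818e+09 Bq/g

5.3818e+09


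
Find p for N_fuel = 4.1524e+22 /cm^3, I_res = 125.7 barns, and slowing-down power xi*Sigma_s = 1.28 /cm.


p = exp(-N * I * 1e-24 / (xi*Sigma_s))
p = exp(-4.1524e+22 * 125.7 * 1e-24 / 1.28)
p = 0.016945

0.016945


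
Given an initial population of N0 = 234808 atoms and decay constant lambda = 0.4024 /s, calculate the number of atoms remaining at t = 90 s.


N = N0 * exp(-lambda * t)
N = 234808 * exp(-0.4024 * 90)
N = 4.3884e-11

4.3884e-11


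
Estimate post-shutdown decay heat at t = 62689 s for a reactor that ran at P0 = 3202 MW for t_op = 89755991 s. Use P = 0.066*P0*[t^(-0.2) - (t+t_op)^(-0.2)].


P/P0 = 0.066 * [t^(-0.2) - (t + t_op)^(-0.2)]
P/P0 = 0.066 * [62689^(-0.2) - (62689 + 89755991)^(-0.2)]
P/P0 = 0.066 * [0.1097897 - 0.02566414] = 0.005552287
P = 3202 * 0.005552287 = 17.778 MW

17.778


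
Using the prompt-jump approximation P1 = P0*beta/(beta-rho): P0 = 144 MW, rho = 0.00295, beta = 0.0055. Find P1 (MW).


P1/P0 = beta / (beta - rho)
P1/P0 = 0.0055 / (0.0055 - 0.00295) = 2.156863
P1 = 144 * 2.156863 = 310.59 MW

310.59


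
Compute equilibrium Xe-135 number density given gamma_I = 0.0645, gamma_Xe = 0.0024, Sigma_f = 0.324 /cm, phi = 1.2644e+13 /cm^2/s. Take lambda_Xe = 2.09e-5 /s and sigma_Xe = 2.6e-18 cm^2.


Xe_eq = (gamma_I + gamma_Xe) * Sigma_f * phi / (lambda_Xe + sigma_Xe * phi)
Numerator = (0.0645 + 0.0024) * 0.324 * 1.2644e+13 = 2.740663e+11
Denominator = 2.09e-5 + 2.6e-18 * 1.2644e+13 = 5.377440e-05
Xe_eq = 2.740663e+11 / 5.377440e-05 = 5.0966e+15 /cm^3

5.0966e+15


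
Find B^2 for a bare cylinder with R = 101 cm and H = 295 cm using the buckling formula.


B^2 = (2.405/R)^2 + (pi/H)^2
B^2 = (2.405/101)^2 + (pi/295)^2
B^2 = 6.8042e-04 /cm^2

6.8042e-04


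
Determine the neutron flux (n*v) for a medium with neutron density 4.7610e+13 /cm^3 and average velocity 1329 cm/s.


phi = n * v
phi = 4.7610e+13 * 1329
phi = 6.3274e+16 /cm^2/s

6.3274e+16


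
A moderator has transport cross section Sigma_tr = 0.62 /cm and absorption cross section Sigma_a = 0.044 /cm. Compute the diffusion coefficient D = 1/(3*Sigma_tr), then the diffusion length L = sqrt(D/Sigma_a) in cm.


D = 1 / (3 * Sigma_tr) = 1 / (3 * 0.62) = 0.5376344 cm
L = sqrt(D / Sigma_a)
L = sqrt(0.5376344 / 0.044)
L = 3.4956 cm

3.4956


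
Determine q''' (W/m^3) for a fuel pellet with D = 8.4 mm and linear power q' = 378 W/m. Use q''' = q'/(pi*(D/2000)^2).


r = D / 2 / 1000 = 8.4 / 2 / 1000 = 0.0042 m
q''' = q' / (pi * r^2)
q''' = 378 / (pi * 0.0042^2)
q''' = 6.8209e+06 W/m^3

6.8209e+06


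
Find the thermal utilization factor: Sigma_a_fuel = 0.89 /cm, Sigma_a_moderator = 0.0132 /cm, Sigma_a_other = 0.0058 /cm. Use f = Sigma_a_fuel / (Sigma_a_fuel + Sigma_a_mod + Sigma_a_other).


f = Sigma_a_fuel / (Sigma_a_fuel + Sigma_a_mod + Sigma_a_other)
f = 0.89 / (0.89 + 0.0132 + 0.0058)
f = 0.97910

0.97910


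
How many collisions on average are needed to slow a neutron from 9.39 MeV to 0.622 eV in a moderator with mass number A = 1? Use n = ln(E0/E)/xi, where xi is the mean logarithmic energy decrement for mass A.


xi = 1 + (A-1)^2/(2A)*ln((A-1)/(A+1)) = 1 (for A = 1)
n = ln(E0/E) / xi
n = ln(9.39e6 / 0.622) / 1
n = ln(1.509646e+07) / 1 = 16.530

16.530


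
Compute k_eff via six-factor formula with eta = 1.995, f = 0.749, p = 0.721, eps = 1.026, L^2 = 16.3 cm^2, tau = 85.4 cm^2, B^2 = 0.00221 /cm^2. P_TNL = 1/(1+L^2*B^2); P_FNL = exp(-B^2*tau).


k_inf = eta*f*p*eps = 1.995*0.749*0.721*1.026 = 1.105369
P_TNL = 1/(1 + L^2*B^2) = 1/(1 + 16.3*0.00221) = 0.9652295
P_FNL = exp(-B^2*tau) = exp(-0.00221*85.4) = 0.8280067
k_eff = k_inf * P_TNL * P_FNL = 1.105369 * 0.9652295 * 0.8280067
k_eff = 0.88343

0.88343


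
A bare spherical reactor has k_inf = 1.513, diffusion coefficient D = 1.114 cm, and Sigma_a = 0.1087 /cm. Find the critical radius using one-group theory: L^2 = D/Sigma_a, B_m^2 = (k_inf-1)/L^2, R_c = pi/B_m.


L^2 = D / Sigma_a = 1.114 / 0.1087 = 10.24839 cm^2
B_m^2 = (k_inf - 1) / L^2 = (1.513 - 1) / 10.24839 = 0.05005664 /cm^2
For a bare sphere: B_g = pi/R, so R_c = pi / sqrt(B_m^2)
R_c = pi / sqrt(0.05005664) = 14.042 cm

14.042


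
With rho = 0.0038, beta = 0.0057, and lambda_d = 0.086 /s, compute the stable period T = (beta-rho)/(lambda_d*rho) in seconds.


T = (beta - rho) / (lambda_d * rho)
T = (0.0057 - 0.0038) / (0.086 * 0.0038)
T = 5.8140 s

5.8140


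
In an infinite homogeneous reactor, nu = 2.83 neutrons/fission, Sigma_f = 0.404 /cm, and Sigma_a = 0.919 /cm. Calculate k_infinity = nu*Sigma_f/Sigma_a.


k_inf = nu * Sigma_f / Sigma_a
k_inf = 2.83 * 0.404 / 0.919
k_inf = 1.2441

1.2441


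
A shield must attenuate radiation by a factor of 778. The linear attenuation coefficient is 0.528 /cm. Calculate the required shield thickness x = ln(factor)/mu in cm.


x = ln(factor) / mu
x = ln(778) / 0.528
x = 12.607 cm

12.607


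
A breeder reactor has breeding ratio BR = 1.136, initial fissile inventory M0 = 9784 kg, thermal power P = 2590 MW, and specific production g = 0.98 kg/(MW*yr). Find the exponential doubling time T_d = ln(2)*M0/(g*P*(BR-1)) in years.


Breeding gain G = BR - 1 = 1.136 - 1 = 0.136
Fissile production rate = g * P * G = 0.98 * 2590 * 0.136 = 345.1952 kg/yr
T_d = ln(2) * M0 / (g * P * G)
T_d = ln(2) * 9784 / 345.1952 = 19.646 yr

19.646


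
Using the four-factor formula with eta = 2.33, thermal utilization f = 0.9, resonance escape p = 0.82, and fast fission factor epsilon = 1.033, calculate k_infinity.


k_inf = eta * f * p * epsilon
k_inf = 2.33 * 0.9 * 0.82 * 1.033
k_inf = 1.7763

1.7763


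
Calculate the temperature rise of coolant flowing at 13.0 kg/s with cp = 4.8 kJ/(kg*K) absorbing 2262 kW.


dT = Q / (m_dot * cp)
dT = 2262 / (13.0 * 4.8)
dT = 36.250 C

36.250


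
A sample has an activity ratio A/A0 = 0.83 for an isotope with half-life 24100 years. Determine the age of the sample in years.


lambda = ln(2) / t_half = ln(2) / 24100 = 2.876129e-05 /yr
t = -ln(A/A0) / lambda
t = -ln(0.83) / 2.876129e-05
t = 6478.5 yr

6478.5


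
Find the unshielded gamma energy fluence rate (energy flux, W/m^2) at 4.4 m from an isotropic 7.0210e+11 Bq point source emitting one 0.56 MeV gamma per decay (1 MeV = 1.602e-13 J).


psi = A * E * 1.602e-13 / (4*pi*r^2)
psi = 7.0210e+11 * 0.56 * 1.602e-13 / (4*pi*4.4^2)
psi = 2.5890e-04 W/m^2

2.5890e-04


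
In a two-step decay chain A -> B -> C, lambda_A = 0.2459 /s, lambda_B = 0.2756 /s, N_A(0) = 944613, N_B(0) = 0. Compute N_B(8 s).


N_B(t) = lambda_A * N_A0 / (lambda_B - lambda_A) * [exp(-lambda_A*t) - exp(-lambda_B*t)]
exp(-0.2459*8) = 0.1398479; exp(-0.2756*8) = 0.1102726
N_B = 0.2459 * 944613 / (0.2756 - 0.2459) * (0.1398479 - 0.1102726)
N_B = 231305

231305


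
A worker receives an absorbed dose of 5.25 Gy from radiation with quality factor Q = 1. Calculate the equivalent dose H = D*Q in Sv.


H = D * Q
H = 5.25 * 1
H = 5.2500 Sv

5.2500


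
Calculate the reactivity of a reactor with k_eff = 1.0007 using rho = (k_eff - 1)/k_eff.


rho = (k_eff - 1) / k_eff
rho = (1.0007 - 1) / 1.0007
rho = 6.9951e-04

6.9951e-04


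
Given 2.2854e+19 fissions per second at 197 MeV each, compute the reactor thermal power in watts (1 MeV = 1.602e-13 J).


P = fission_rate * E_MeV * 1.602e-13
P = 2.2854e+19 * 197 * 1.602e-13
P = 7.2126e+08 W

7.2126e+08


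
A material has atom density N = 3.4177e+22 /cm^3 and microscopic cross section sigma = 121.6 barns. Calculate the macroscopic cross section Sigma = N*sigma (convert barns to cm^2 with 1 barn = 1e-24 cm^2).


Sigma = N * sigma_barns * 1e-24
Sigma = 3.4177e+22 * 121.6 * 1e-24
Sigma = 4.1559 /cm

4.1559
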